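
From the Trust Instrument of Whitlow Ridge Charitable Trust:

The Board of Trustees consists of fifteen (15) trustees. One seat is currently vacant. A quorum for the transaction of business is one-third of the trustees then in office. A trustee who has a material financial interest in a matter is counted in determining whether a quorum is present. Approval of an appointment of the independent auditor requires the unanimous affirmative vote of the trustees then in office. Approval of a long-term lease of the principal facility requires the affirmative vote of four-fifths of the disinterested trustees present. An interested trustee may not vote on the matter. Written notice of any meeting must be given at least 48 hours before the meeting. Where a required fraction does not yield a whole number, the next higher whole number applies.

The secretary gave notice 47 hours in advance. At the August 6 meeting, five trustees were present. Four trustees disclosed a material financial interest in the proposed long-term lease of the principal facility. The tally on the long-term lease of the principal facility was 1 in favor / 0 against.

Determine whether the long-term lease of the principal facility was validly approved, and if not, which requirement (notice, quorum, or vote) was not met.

Invalid — notice requirement not satisfied.

Notice: 47 hours given; 48 required (47 < 48). Not satisfied.
Quorum: 5 present (interested trustees count toward quorum); quorum is 5. Satisfied.
Vote: the long-term lease of the principal facility requires four-fifths of the disinterested trustees present (5 − 4 = 1). 4/5 of 1 = 0.80, rounded up to 1, so 1 affirmative vote is needed; 1 voted in favor. Satisfied.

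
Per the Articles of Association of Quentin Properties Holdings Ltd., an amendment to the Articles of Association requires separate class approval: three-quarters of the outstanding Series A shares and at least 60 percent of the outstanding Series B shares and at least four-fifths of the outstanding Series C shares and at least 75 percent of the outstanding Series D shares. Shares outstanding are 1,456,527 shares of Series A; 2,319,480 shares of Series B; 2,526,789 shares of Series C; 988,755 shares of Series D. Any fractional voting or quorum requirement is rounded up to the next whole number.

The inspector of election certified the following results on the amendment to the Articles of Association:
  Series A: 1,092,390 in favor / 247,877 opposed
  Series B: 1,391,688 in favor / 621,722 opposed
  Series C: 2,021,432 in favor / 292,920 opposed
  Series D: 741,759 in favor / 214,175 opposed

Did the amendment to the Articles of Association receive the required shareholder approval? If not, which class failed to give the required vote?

Not approved — the Series A shares did not give the required vote.

Series A: 3/4 of 1456527 = 1092395.25, rounded up to 1092396; 1,092,396 required, 1,092,390 in favor — not approved.
Series B: 3/5 of 2319480 = 1391688; 1,391,688 required, 1,391,688 in favor — approved.
Series C: 4/5 of 2526789 = 2021431.20, rounded up to 2021432; 2,021,432 required, 2,021,432 in favor — approved.
Series D: 3/4 of 988755 = 741566.25, rounded up to 741567; 741,567 required, 741,759 in favor — approved.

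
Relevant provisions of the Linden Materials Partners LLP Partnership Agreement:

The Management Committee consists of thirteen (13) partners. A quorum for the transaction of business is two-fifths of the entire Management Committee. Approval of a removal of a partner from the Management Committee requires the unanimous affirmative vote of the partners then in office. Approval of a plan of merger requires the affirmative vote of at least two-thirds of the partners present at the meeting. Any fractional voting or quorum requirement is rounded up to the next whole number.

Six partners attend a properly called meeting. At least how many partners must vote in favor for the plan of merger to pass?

The plan of merger requires two-thirds of the partners present (6).
2/3 of 6 = 4.

4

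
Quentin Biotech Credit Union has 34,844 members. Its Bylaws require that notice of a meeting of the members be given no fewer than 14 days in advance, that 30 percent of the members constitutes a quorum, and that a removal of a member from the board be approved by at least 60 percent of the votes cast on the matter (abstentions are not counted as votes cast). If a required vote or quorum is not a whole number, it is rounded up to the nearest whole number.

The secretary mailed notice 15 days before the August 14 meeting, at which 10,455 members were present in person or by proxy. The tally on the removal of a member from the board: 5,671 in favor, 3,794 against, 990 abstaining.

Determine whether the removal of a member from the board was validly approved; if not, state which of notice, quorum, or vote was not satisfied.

Notice: 15 days given; 14 required. Satisfied.
Quorum: 30% of 34,844 = 10,453.20, rounded up to 10,454; 10,455 present. Satisfied.
Vote: requires three-fifths of the votes cast (10,455 − 990 abstaining = 9,465); 3/5 of 9465 = 5679, so 5,679 needed; 5,671 in favor. Not satisfied.

Invalid — vote requirement not satisfied.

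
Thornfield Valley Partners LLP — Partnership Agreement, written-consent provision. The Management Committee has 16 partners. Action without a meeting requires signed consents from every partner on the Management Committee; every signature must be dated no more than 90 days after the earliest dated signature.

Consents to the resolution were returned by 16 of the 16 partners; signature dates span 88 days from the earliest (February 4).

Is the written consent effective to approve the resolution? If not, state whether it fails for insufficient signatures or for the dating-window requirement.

Effective — both the signature and dating-window requirements are satisfied.

Signatures required: all of 16 — unanimous means all 16, so 16 needed; 16 signed. Sufficient.
Dating window: the latest signature is 88 days after the earliest; the limit is 90 days. Within the window.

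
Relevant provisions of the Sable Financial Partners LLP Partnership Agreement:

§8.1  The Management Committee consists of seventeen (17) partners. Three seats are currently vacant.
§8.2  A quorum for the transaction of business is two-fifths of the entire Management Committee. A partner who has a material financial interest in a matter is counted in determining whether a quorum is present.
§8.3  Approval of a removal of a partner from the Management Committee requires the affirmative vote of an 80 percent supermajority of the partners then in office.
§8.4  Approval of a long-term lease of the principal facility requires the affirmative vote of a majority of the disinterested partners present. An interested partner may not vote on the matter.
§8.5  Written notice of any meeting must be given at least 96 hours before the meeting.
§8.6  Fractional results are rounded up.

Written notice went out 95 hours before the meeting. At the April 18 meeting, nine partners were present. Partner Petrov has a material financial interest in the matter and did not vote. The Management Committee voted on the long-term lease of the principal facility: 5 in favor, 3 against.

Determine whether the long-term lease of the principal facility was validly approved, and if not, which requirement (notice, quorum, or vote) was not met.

Invalid — notice requirement not satisfied.

Notice: 95 hours given; 96 required (95 < 96). Not satisfied.
Quorum: 9 present (interested partners count toward quorum); quorum is 7. Satisfied.
Vote: the long-term lease of the principal facility requires a majority of the disinterested partners present (9 − 1 = 8). A majority of 8 is 5, so 5 affirmative votes are needed; 5 voted in favor. Satisfied.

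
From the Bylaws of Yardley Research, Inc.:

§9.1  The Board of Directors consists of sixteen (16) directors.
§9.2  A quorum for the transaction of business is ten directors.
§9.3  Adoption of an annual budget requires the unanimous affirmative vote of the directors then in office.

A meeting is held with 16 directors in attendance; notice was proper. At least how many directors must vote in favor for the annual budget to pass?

16

The annual budget requires the unanimous vote of the directors then in office (16).
Unanimous means all 16.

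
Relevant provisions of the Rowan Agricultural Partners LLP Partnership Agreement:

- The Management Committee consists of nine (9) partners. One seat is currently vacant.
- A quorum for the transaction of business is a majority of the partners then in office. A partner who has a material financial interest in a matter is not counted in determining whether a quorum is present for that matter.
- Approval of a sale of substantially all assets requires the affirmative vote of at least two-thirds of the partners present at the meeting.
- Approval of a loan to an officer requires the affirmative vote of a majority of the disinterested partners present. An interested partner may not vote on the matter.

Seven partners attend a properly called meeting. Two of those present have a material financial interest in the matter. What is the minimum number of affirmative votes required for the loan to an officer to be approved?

The loan to an officer requires a majority of the disinterested partners present (7 − 2 = 5).
A majority of 5 is 3.

3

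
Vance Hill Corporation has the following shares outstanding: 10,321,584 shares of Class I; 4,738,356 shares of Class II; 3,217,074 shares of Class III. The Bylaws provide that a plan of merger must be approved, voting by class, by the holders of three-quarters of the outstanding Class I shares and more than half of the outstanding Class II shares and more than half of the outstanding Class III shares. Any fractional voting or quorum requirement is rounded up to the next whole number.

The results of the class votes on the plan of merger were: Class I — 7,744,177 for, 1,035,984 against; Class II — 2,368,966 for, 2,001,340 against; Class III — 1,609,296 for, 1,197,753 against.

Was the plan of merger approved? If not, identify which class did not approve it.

Class I: 3/4 of 10321584 = 7741188; 7,741,188 required, 7,744,177 in favor — approved.
Class II: a majority of 4738356 is 2369179; 2,369,179 required, 2,368,966 in favor — not approved.
Class III: a majority of 3217074 is 1608538; 1,608,538 required, 1,609,296 in favor — approved.

Not approved — the Class II shares did not give the required vote.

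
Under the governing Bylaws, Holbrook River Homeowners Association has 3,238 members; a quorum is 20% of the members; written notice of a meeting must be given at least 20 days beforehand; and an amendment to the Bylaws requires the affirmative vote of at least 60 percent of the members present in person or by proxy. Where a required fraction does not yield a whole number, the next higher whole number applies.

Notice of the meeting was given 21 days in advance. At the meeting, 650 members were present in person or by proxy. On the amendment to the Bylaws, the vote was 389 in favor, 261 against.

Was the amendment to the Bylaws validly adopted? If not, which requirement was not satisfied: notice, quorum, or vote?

Invalid — vote requirement not satisfied.

Notice: 21 days given; 20 required. Satisfied.
Quorum: 20% of 3,238 = 647.60, rounded up to 648; 650 present. Satisfied.
Vote: requires three-fifths of those present (650); 3/5 of 650 = 390, so 390 needed; 389 in favor. Not satisfied.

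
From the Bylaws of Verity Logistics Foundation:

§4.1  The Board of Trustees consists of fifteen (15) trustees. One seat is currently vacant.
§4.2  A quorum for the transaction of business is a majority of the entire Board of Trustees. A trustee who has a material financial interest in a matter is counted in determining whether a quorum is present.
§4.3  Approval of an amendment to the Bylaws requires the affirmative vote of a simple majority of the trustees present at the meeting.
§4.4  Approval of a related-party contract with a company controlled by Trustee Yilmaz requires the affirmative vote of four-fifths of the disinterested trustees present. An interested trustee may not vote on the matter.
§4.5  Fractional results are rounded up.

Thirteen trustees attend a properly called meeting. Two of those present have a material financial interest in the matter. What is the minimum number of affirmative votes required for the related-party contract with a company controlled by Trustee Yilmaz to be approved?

9

The related-party contract with a company controlled by Trustee Yilmaz requires four-fifths of the disinterested trustees present (13 − 2 = 11).
4/5 of 11 = 8.80, rounded up to 9.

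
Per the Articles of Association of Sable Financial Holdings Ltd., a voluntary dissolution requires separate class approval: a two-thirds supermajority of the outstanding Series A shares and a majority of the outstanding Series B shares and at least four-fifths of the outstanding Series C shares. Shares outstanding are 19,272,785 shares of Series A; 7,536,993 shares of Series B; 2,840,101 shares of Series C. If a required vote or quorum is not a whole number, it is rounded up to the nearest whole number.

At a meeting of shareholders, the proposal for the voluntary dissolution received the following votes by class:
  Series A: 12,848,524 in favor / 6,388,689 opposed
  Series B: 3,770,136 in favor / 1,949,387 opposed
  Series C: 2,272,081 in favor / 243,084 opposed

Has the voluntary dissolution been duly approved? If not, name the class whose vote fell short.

Approved — every class gave the required vote.

Series A: 2/3 of 19272785 = 12848523.33, rounded up to 12848524; 12,848,524 required, 12,848,524 in favor — approved.
Series B: a majority of 7536993 is 3768497; 3,768,497 required, 3,770,136 in favor — approved.
Series C: 4/5 of 2840101 = 2272080.80, rounded up to 2272081; 2,272,081 required, 2,272,081 in favor — approved.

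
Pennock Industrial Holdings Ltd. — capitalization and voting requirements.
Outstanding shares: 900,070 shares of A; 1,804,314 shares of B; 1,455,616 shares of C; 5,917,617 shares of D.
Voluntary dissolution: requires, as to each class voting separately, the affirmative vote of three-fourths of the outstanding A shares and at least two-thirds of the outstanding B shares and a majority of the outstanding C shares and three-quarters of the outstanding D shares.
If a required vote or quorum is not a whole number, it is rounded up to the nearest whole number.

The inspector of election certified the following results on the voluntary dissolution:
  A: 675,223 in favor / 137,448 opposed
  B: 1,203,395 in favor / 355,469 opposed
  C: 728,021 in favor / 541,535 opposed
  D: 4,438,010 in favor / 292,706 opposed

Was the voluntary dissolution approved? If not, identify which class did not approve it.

Not approved — the D shares did not give the required vote.

A: 3/4 of 900070 = 675052.50, rounded up to 675053; 675,053 required, 675,223 in favor — approved.
B: 2/3 of 1804314 = 1202876; 1,202,876 required, 1,203,395 in favor — approved.
C: a majority of 1455616 is 727809; 727,809 required, 728,021 in favor — approved.
D: 3/4 of 5917617 = 4438212.75, rounded up to 4438213; 4,438,213 required, 4,438,010 in favor — not approved.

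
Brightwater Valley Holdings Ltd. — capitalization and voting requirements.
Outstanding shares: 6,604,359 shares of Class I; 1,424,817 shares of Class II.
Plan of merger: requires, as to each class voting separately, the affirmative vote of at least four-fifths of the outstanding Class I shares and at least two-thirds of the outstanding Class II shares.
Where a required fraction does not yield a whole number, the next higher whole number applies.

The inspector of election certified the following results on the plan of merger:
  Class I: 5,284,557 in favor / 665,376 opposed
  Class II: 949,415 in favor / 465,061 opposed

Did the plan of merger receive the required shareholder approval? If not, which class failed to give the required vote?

Not approved — the Class II shares did not give the required vote.

Class I: 4/5 of 6604359 = 5283487.20, rounded up to 5283488; 5,283,488 required, 5,284,557 in favor — approved.
Class II: 2/3 of 1424817 = 949878; 949,878 required, 949,415 in favor — not approved.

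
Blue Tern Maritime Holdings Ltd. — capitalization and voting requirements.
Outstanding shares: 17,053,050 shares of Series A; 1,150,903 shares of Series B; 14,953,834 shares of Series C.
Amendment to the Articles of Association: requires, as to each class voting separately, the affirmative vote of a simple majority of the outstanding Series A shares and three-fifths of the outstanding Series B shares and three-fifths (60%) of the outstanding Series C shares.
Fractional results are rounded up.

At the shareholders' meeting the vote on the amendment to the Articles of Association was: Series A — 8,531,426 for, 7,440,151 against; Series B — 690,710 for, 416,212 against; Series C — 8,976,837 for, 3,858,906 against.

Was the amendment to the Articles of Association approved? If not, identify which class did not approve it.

Series A: a majority of 17053050 is 8526526; 8,526,526 required, 8,531,426 in favor — approved.
Series B: 3/5 of 1150903 = 690541.80, rounded up to 690542; 690,542 required, 690,710 in favor — approved.
Series C: 3/5 of 14953834 = 8972300.40, rounded up to 8972301; 8,972,301 required, 8,976,837 in favor — approved.

Approved — every class gave the required vote.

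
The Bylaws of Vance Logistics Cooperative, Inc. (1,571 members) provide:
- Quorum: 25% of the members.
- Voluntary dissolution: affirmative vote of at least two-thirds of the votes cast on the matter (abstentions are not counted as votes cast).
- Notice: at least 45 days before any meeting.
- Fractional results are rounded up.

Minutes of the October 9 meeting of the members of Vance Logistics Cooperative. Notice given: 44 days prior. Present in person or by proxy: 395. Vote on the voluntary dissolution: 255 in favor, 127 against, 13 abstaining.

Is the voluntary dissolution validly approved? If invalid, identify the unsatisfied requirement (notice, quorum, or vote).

Notice: 44 days given; 45 required. Not satisfied.
Quorum: 25% of 1,571 = 392.75, rounded up to 393; 395 present. Satisfied.
Vote: requires two-thirds of the votes cast (395 − 13 abstaining = 382); 2/3 of 382 = 254.67, rounded up to 255, so 255 needed; 255 in favor. Satisfied.

Invalid — notice requirement not satisfied.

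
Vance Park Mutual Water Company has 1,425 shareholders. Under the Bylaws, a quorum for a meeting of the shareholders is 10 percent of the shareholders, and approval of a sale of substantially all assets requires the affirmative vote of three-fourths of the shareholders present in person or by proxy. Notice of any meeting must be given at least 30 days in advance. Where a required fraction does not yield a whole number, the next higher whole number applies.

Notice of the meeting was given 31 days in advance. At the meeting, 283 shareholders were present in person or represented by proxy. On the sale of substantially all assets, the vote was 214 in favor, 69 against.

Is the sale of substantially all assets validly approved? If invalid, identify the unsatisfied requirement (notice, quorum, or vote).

Notice: 31 days given; 30 required. Satisfied.
Quorum: 10% of 1,425 = 142.50, rounded up to 143; 283 present. Satisfied.
Vote: requires three-fourths of those present (283); 3/4 of 283 = 212.25, rounded up to 213, so 213 needed; 214 in favor. Satisfied.

Valid — all requirements satisfied.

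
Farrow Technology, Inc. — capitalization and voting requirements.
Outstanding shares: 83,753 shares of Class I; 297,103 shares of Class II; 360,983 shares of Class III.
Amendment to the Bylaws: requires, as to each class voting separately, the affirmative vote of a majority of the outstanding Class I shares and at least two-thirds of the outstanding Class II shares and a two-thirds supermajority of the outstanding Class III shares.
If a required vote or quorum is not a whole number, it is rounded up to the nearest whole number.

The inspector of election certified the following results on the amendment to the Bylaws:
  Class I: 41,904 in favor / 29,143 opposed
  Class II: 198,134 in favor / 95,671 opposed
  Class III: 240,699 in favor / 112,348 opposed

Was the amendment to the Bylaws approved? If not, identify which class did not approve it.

Class I: a majority of 83753 is 41877; 41,877 required, 41,904 in favor — approved.
Class II: 2/3 of 297103 = 198068.67, rounded up to 198069; 198,069 required, 198,134 in favor — approved.
Class III: 2/3 of 360983 = 240655.33, rounded up to 240656; 240,656 required, 240,699 in favor — approved.

Approved — every class gave the required vote.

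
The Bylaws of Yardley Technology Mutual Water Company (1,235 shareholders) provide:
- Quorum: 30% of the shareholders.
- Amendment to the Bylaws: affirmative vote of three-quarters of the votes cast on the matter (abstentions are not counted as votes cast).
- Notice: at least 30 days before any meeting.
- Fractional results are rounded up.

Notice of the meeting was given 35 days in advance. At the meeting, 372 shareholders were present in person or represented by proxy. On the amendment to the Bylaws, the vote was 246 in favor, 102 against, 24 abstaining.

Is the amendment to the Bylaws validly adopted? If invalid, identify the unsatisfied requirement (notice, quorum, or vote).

Notice: 35 days given; 30 required. Satisfied.
Quorum: 30% of 1,235 = 370.50, rounded up to 371; 372 present. Satisfied.
Vote: requires three-fourths of the votes cast (372 − 24 abstaining = 348); 3/4 of 348 = 261, so 261 needed; 246 in favor. Not satisfied.

Invalid — vote requirement not satisfied.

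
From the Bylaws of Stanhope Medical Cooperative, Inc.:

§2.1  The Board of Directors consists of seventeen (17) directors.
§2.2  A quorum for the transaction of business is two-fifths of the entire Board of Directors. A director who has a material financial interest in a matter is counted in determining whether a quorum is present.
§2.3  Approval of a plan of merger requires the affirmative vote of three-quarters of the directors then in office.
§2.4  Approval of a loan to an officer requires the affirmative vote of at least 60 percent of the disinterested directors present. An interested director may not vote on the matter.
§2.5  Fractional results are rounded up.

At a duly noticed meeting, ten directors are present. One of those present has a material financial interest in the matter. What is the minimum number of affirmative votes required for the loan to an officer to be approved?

The loan to an officer requires three-fifths of the disinterested directors present (10 − 1 = 9).
3/5 of 9 = 5.40, rounded up to 6.

6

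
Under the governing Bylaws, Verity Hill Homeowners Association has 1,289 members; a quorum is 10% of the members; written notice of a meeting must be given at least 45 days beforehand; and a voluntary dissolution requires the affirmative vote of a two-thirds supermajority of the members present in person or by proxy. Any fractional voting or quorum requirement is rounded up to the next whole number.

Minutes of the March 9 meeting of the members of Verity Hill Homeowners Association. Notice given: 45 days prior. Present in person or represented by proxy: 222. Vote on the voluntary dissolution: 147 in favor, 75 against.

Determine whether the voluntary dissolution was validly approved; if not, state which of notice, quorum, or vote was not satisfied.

Notice: 45 days given; 45 required. Satisfied.
Quorum: 10% of 1,289 = 128.90, rounded up to 129; 222 present. Satisfied.
Vote: requires two-thirds of those present (222); 2/3 of 222 = 148, so 148 needed; 147 in favor. Not satisfied.

Invalid — vote requirement not satisfied.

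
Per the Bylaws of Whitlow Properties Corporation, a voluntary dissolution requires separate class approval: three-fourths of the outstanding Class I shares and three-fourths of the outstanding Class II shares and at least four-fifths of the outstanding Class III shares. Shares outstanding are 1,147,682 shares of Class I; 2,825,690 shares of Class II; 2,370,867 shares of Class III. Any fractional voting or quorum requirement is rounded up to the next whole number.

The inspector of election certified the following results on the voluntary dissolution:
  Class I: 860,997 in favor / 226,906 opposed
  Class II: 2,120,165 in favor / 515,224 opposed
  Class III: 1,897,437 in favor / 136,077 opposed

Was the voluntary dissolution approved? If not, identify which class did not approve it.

Approved — every class gave the required vote.

Class I: 3/4 of 1147682 = 860761.50, rounded up to 860762; 860,762 required, 860,997 in favor — approved.
Class II: 3/4 of 2825690 = 2119267.50, rounded up to 2119268; 2,119,268 required, 2,120,165 in favor — approved.
Class III: 4/5 of 2370867 = 1896693.60, rounded up to 1896694; 1,896,694 required, 1,897,437 in favor — approved.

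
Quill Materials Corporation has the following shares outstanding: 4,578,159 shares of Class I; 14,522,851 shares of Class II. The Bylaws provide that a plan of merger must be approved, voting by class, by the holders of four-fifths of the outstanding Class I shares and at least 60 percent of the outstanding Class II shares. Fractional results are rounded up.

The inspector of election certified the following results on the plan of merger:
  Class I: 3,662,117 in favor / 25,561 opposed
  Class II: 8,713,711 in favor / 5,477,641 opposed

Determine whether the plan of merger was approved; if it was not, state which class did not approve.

Not approved — the Class I shares did not give the required vote.

Class I: 4/5 of 4578159 = 3662527.20, rounded up to 3662528; 3,662,528 required, 3,662,117 in favor — not approved.
Class II: 3/5 of 14522851 = 8713710.60, rounded up to 8713711; 8,713,711 required, 8,713,711 in favor — approved.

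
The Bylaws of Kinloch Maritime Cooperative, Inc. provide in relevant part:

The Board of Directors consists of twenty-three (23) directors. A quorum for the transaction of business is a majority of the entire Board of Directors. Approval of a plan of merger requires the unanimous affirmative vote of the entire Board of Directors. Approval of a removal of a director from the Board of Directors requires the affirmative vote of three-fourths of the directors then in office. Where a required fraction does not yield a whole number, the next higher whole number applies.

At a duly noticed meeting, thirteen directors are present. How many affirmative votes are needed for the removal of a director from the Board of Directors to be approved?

18

The removal of a director from the Board of Directors requires three-fourths of the directors then in office (23).
3/4 of 23 = 17.25, rounded up to 18.
(Only 13 can vote, so the removal of a director from the Board of Directors cannot pass at this meeting, but the required vote is still 18.)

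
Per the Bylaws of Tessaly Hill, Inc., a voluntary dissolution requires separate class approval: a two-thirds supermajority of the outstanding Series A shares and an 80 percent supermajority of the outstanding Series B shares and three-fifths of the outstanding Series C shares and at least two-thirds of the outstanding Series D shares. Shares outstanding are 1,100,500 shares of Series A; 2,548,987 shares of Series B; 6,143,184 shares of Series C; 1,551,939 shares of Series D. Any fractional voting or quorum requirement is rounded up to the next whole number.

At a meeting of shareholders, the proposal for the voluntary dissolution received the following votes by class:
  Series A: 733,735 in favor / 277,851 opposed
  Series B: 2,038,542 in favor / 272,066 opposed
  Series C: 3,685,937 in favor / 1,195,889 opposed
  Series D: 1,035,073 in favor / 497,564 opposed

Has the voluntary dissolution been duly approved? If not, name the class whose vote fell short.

Series A: 2/3 of 1100500 = 733666.67, rounded up to 733667; 733,667 required, 733,735 in favor — approved.
Series B: 4/5 of 2548987 = 2039189.60, rounded up to 2039190; 2,039,190 required, 2,038,542 in favor — not approved.
Series C: 3/5 of 6143184 = 3685910.40, rounded up to 3685911; 3,685,911 required, 3,685,937 in favor — approved.
Series D: 2/3 of 1551939 = 1034626; 1,034,626 required, 1,035,073 in favor — approved.

Not approved — the Series B shares did not give the required vote.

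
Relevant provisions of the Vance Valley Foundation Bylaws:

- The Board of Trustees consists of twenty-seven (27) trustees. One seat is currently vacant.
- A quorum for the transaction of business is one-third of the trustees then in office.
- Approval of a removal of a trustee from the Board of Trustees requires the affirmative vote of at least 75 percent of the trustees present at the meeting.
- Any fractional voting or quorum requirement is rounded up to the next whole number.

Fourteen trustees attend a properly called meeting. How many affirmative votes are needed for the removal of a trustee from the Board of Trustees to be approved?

11

The removal of a trustee from the Board of Trustees requires three-fourths of the trustees present (14).
3/4 of 14 = 10.50, rounded up to 11.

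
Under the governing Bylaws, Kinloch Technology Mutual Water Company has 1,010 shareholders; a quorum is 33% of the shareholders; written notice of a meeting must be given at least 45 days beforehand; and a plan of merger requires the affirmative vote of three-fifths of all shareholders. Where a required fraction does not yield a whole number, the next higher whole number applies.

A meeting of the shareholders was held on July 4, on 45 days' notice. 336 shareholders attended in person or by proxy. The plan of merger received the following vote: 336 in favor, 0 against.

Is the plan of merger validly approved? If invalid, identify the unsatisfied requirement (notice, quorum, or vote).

Notice: 45 days given; 45 required. Satisfied.
Quorum: 33% of 1,010 = 333.30, rounded up to 334; 336 present. Satisfied.
Vote: requires three-fifths of all shareholders (1,010); 3/5 of 1010 = 606, so 606 needed; 336 in favor. Not satisfied.

Invalid — vote requirement not satisfied.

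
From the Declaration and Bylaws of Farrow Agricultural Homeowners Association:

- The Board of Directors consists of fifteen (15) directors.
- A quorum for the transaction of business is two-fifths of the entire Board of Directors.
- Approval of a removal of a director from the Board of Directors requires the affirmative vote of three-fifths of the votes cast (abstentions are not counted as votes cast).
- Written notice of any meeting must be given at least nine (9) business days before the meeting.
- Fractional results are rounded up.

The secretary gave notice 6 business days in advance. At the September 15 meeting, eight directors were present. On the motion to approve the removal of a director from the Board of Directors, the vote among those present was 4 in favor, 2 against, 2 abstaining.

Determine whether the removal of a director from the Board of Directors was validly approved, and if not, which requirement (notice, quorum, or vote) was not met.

Notice: 6 business days given; 9 required (6 < 9). Not satisfied.
Quorum: 8 present; quorum is 6. Satisfied.
Vote: the removal of a director from the Board of Directors requires three-fifths of the votes cast (8 present − 2 abstaining = 6). 3/5 of 6 = 3.60, rounded up to 4, so 4 affirmative votes are needed; 4 voted in favor. Satisfied.

Invalid — notice requirement not satisfied.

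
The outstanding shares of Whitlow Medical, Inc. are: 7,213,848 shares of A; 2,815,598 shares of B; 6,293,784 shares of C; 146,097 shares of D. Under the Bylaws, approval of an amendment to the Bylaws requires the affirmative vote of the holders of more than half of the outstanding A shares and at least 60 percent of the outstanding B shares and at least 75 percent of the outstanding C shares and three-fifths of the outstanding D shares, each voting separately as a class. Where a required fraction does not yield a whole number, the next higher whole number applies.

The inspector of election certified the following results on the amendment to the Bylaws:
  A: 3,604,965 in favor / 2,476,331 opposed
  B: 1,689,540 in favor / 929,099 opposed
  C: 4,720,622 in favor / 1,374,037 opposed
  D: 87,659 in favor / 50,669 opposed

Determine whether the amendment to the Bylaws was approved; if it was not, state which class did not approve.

A: a majority of 7213848 is 3606925; 3,606,925 required, 3,604,965 in favor — not approved.
B: 3/5 of 2815598 = 1689358.80, rounded up to 1689359; 1,689,359 required, 1,689,540 in favor — approved.
C: 3/4 of 6293784 = 4720338; 4,720,338 required, 4,720,622 in favor — approved.
D: 3/5 of 146097 = 87658.20, rounded up to 87659; 87,659 required, 87,659 in favor — approved.

Not approved — the A shares did not give the required vote.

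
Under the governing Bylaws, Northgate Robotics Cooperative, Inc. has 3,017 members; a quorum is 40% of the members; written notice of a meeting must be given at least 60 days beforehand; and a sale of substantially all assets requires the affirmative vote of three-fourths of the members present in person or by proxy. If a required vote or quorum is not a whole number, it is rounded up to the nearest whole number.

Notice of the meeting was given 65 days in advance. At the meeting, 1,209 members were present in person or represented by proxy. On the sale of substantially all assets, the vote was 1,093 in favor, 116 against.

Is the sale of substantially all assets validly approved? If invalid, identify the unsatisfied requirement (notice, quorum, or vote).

Notice: 65 days given; 60 required. Satisfied.
Quorum: 40% of 3,017 = 1,206.80, rounded up to 1,207; 1,209 present. Satisfied.
Vote: requires three-fourths of those present (1,209); 3/4 of 1209 = 906.75, rounded up to 907, so 907 needed; 1,093 in favor. Satisfied.

Valid — all requirements satisfied.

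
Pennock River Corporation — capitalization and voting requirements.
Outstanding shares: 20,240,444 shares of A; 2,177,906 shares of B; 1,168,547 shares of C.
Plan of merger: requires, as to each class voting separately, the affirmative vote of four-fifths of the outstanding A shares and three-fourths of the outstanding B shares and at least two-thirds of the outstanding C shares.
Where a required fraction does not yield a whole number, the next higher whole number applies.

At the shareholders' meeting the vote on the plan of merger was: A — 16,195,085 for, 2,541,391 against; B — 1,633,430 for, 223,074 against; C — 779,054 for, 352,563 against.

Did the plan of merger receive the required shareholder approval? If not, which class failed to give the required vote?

A: 4/5 of 20240444 = 16192355.20, rounded up to 16192356; 16,192,356 required, 16,195,085 in favor — approved.
B: 3/4 of 2177906 = 1633429.50, rounded up to 1633430; 1,633,430 required, 1,633,430 in favor — approved.
C: 2/3 of 1168547 = 779031.33, rounded up to 779032; 779,032 required, 779,054 in favor — approved.

Approved — every class gave the required vote.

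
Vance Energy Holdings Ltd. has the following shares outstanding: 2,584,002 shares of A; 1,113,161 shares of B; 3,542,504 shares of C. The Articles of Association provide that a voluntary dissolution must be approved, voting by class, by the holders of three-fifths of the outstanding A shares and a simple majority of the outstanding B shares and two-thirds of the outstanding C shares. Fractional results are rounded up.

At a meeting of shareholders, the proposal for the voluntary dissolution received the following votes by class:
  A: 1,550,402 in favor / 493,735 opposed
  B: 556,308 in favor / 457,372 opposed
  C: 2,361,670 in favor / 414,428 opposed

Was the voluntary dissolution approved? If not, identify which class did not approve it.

A: 3/5 of 2584002 = 1550401.20, rounded up to 1550402; 1,550,402 required, 1,550,402 in favor — approved.
B: a majority of 1113161 is 556581; 556,581 required, 556,308 in favor — not approved.
C: 2/3 of 3542504 = 2361669.33, rounded up to 2361670; 2,361,670 required, 2,361,670 in favor — approved.

Not approved — the B shares did not give the required vote.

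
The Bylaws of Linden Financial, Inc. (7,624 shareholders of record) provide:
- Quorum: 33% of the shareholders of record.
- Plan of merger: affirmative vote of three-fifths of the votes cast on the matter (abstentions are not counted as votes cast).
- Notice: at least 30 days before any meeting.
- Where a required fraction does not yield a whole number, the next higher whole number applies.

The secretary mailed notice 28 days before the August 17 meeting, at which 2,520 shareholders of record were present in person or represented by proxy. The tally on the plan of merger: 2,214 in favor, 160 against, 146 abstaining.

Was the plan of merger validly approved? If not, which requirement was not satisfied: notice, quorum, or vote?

Invalid — notice requirement not satisfied.

Notice: 28 days given; 30 required. Not satisfied.
Quorum: 33% of 7,624 = 2,515.92, rounded up to 2,516; 2,520 present. Satisfied.
Vote: requires three-fifths of the votes cast (2,520 − 146 abstaining = 2,374); 3/5 of 2374 = 1424.40, rounded up to 1425, so 1,425 needed; 2,214 in favor. Satisfied.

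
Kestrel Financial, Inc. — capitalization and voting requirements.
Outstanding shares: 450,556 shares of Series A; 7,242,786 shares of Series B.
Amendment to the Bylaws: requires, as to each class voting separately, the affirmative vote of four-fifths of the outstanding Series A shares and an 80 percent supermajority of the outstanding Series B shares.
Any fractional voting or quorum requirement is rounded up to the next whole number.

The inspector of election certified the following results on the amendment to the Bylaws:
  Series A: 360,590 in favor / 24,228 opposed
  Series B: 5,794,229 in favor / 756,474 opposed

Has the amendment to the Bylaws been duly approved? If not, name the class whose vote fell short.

Approved — every class gave the required vote.

Series A: 4/5 of 450556 = 360444.80, rounded up to 360445; 360,445 required, 360,590 in favor — approved.
Series B: 4/5 of 7242786 = 5794228.80, rounded up to 5794229; 5,794,229 required, 5,794,229 in favor — approved.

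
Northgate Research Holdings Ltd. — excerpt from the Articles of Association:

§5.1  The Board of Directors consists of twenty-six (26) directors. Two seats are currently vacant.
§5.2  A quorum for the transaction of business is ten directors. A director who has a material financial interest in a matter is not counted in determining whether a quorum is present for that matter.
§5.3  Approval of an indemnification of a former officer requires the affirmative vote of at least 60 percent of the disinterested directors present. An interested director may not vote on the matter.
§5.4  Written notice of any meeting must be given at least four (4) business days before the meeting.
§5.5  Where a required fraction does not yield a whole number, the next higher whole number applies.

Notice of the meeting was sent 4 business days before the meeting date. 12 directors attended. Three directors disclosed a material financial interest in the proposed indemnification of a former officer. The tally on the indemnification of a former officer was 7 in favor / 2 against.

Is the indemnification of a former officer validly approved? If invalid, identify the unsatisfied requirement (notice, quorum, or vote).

Notice: 4 business days given; 4 required (4 ≥ 4). Satisfied.
Quorum: 12 present, but the 3 interested directors do not count, leaving 9. Quorum is 10. Not satisfied.
Vote: the indemnification of a former officer requires three-fifths of the disinterested directors present (12 − 3 = 9). 3/5 of 9 = 5.40, rounded up to 6, so 6 affirmative votes are needed; 7 voted in favor. Satisfied. (Moot — without a quorum no business can be validly transacted.)

Invalid — quorum requirement not satisfied.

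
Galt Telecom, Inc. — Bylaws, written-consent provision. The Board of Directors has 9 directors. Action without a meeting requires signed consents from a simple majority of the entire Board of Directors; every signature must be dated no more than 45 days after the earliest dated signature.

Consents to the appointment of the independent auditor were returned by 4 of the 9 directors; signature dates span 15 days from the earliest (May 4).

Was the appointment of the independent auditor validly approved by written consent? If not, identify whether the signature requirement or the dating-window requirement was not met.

Signatures required: a simple majority of 9 — a majority of 9 is 5, so 5 needed; 4 signed. Insufficient.
Dating window: the latest signature is 15 days after the earliest; the limit is 45 days. Within the window.

Not effective — insufficient signatures.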